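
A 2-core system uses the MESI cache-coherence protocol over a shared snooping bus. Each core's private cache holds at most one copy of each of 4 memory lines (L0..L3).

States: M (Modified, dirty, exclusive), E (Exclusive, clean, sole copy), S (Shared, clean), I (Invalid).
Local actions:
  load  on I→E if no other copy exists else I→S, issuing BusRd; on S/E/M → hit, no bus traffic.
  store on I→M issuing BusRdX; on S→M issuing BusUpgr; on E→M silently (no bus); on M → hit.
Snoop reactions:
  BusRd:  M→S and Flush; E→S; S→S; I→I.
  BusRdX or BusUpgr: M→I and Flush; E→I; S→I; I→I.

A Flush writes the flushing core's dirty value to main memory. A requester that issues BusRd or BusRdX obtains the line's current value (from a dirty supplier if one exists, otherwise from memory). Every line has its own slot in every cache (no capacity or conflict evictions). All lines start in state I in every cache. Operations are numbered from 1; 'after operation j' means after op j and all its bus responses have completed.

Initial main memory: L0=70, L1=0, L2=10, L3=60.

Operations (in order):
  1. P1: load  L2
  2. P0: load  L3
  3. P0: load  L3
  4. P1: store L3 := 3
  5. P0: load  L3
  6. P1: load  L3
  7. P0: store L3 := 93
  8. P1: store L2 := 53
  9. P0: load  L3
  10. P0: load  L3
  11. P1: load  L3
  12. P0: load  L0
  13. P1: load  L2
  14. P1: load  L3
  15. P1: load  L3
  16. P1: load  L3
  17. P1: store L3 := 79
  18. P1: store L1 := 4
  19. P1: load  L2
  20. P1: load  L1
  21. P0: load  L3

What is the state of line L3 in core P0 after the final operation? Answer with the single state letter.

state = S

step 1: P1: load  L2  ⟶  IE  (L2)  txn=BusRd  M[L2]=10
step 2: P0: load  L3  ⟶  EI  (L3)  txn=BusRd  M[L3]=60
step 3: P0: load  L3  ⟶  EI  (L3)  txn=∅  M[L3]=60
step 4: P1: store L3 := 3  ⟶  IM  (L3)  txn=BusRdX  M[L3]=60
step 5: P0: load  L3  ⟶  SS  (L3)  txn=BusRd+Flush  M[L3]=3
step 6: P1: load  L3  ⟶  SS  (L3)  txn=∅  M[L3]=3
step 7: P0: store L3 := 93  ⟶  MI  (L3)  txn=BusUpgr  M[L3]=3
step 8: P1: store L2 := 53  ⟶  IM  (L2)  txn=∅  M[L2]=10
step 9: P0: load  L3  ⟶  MI  (L3)  txn=∅  M[L3]=3
step 10: P0: load  L3  ⟶  MI  (L3)  txn=∅  M[L3]=3
step 11: P1: load  L3  ⟶  SS  (L3)  txn=BusRd+Flush  M[L3]=93
step 12: P0: load  L0  ⟶  EI  (L0)  txn=BusRd  M[L0]=70
step 13: P1: load  L2  ⟶  IM  (L2)  txn=∅  M[L2]=10
step 14: P1: load  L3  ⟶  SS  (L3)  txn=∅  M[L3]=93
step 15: P1: load  L3  ⟶  SS  (L3)  txn=∅  M[L3]=93
step 16: P1: load  L3  ⟶  SS  (L3)  txn=∅  M[L3]=93
step 17: P1: store L3 := 79  ⟶  IM  (L3)  txn=BusUpgr  M[L3]=93
step 18: P1: store L1 := 4  ⟶  IM  (L1)  txn=BusRdX  M[L1]=0
step 19: P1: load  L2  ⟶  IM  (L2)  txn=∅  M[L2]=10
step 20: P1: load  L1  ⟶  IM  (L1)  txn=∅  M[L1]=0
step 21: P0: load  L3  ⟶  SS  (L3)  txn=BusRd+Flush  M[L3]=79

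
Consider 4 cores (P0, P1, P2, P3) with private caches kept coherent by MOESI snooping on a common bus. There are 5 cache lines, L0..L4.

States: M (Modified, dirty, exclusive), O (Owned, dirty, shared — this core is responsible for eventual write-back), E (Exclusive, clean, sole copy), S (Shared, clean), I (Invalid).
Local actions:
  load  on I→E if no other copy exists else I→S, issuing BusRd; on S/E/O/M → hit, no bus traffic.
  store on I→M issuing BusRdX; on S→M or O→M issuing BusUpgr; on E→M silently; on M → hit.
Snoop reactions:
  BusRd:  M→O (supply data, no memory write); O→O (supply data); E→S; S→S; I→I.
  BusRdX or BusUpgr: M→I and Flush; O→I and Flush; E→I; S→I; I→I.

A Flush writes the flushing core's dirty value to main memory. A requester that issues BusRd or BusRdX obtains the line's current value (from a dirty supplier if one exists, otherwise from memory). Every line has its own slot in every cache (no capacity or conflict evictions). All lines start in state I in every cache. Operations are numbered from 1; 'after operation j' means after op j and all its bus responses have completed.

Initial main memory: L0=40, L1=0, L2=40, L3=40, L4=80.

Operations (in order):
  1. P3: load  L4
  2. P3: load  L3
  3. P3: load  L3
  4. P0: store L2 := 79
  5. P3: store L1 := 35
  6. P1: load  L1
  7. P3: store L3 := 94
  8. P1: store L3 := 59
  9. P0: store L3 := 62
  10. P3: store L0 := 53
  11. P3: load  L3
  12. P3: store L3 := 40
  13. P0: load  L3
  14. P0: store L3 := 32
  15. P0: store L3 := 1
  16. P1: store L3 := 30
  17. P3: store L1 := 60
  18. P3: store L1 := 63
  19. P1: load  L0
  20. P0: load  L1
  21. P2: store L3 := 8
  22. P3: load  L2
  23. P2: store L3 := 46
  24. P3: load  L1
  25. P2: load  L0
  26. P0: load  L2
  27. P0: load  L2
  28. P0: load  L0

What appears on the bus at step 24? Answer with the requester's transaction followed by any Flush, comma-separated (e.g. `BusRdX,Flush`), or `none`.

bus = none

1. P3: load  L4  bus=[BusRd]  L4: P0=I P1=I P2=I P3=E  mem[L4]=80
2. P3: load  L3  bus=[BusRd]  L3: P0=I P1=I P2=I P3=E  mem[L3]=40
3. P3: load  L3  bus=[-]  L3: P0=I P1=I P2=I P3=E  mem[L3]=40
4. P0: store L2 := 79  bus=[BusRdX]  L2: P0=M P1=I P2=I P3=I  mem[L2]=40
5. P3: store L1 := 35  bus=[BusRdX]  L1: P0=I P1=I P2=I P3=M  mem[L1]=0
6. P1: load  L1  bus=[BusRd]  L1: P0=I P1=S P2=I P3=O  mem[L1]=0
7. P3: store L3 := 94  bus=[-]  L3: P0=I P1=I P2=I P3=M  mem[L3]=40
8. P1: store L3 := 59  bus=[BusRdX,Flush]  L3: P0=I P1=M P2=I P3=I  mem[L3]=94
9. P0: store L3 := 62  bus=[BusRdX,Flush]  L3: P0=M P1=I P2=I P3=I  mem[L3]=59
10. P3: store L0 := 53  bus=[BusRdX]  L0: P0=I P1=I P2=I P3=M  mem[L0]=40
11. P3: load  L3  bus=[BusRd]  L3: P0=O P1=I P2=I P3=S  mem[L3]=59
12. P3: store L3 := 40  bus=[BusUpgr,Flush]  L3: P0=I P1=I P2=I P3=M  mem[L3]=62
13. P0: load  L3  bus=[BusRd]  L3: P0=S P1=I P2=I P3=O  mem[L3]=62
14. P0: store L3 := 32  bus=[BusUpgr,Flush]  L3: P0=M P1=I P2=I P3=I  mem[L3]=40
15. P0: store L3 := 1  bus=[-]  L3: P0=M P1=I P2=I P3=I  mem[L3]=40
16. P1: store L3 := 30  bus=[BusRdX,Flush]  L3: P0=I P1=M P2=I P3=I  mem[L3]=1
17. P3: store L1 := 60  bus=[BusUpgr]  L1: P0=I P1=I P2=I P3=M  mem[L1]=0
18. P3: store L1 := 63  bus=[-]  L1: P0=I P1=I P2=I P3=M  mem[L1]=0
19. P1: load  L0  bus=[BusRd]  L0: P0=I P1=S P2=I P3=O  mem[L0]=40
20. P0: load  L1  bus=[BusRd]  L1: P0=S P1=I P2=I P3=O  mem[L1]=0
21. P2: store L3 := 8  bus=[BusRdX,Flush]  L3: P0=I P1=I P2=M P3=I  mem[L3]=30
22. P3: load  L2  bus=[BusRd]  L2: P0=O P1=I P2=I P3=S  mem[L2]=40
23. P2: store L3 := 46  bus=[-]  L3: P0=I P1=I P2=M P3=I  mem[L3]=30
24. P3: load  L1  bus=[-]  L1: P0=S P1=I P2=I P3=O  mem[L1]=0
25. P2: load  L0  bus=[BusRd]  L0: P0=I P1=S P2=S P3=O  mem[L0]=40
26. P0: load  L2  bus=[-]  L2: P0=O P1=I P2=I P3=S  mem[L2]=40
27. P0: load  L2  bus=[-]  L2: P0=O P1=I P2=I P3=S  mem[L2]=40
28. P0: load  L0  bus=[BusRd]  L0: P0=S P1=S P2=S P3=O  mem[L0]=40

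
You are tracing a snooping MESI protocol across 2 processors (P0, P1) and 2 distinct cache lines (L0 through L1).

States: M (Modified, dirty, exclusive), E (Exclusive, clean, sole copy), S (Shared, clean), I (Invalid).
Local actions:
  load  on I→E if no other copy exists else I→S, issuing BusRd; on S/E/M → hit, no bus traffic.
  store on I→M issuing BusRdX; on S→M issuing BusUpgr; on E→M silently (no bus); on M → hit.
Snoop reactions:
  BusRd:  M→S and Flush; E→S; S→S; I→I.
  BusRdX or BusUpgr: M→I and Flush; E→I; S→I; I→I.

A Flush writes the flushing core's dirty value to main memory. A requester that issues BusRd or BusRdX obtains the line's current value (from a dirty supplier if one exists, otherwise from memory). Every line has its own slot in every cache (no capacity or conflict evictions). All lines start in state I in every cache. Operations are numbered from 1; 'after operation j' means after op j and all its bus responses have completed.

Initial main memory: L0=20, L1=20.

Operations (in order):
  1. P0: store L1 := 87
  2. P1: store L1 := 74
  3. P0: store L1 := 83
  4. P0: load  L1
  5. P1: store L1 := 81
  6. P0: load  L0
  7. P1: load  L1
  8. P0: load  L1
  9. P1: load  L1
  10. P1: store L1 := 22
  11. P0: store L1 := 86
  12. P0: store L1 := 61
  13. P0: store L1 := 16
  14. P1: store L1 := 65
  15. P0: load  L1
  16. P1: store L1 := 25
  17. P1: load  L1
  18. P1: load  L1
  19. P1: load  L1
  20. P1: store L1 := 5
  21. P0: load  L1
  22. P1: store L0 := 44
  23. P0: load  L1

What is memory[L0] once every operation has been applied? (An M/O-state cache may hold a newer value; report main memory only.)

step 1: P0: store L1 := 87  ⟶  MI  (L1)  txn=BusRdX  M[L1]=20
step 2: P1: store L1 := 74  ⟶  IM  (L1)  txn=BusRdX+Flush  M[L1]=87
step 3: P0: store L1 := 83  ⟶  MI  (L1)  txn=BusRdX+Flush  M[L1]=74
step 4: P0: load  L1  ⟶  MI  (L1)  txn=∅  M[L1]=74
step 5: P1: store L1 := 81  ⟶  IM  (L1)  txn=BusRdX+Flush  M[L1]=83
step 6: P0: load  L0  ⟶  EI  (L0)  txn=BusRd  M[L0]=20
step 7: P1: load  L1  ⟶  IM  (L1)  txn=∅  M[L1]=83
step 8: P0: load  L1  ⟶  SS  (L1)  txn=BusRd+Flush  M[L1]=81
step 9: P1: load  L1  ⟶  SS  (L1)  txn=∅  M[L1]=81
step 10: P1: store L1 := 22  ⟶  IM  (L1)  txn=BusUpgr  M[L1]=81
step 11: P0: store L1 := 86  ⟶  MI  (L1)  txn=BusRdX+Flush  M[L1]=22
step 12: P0: store L1 := 61  ⟶  MI  (L1)  txn=∅  M[L1]=22
step 13: P0: store L1 := 16  ⟶  MI  (L1)  txn=∅  M[L1]=22
step 14: P1: store L1 := 65  ⟶  IM  (L1)  txn=BusRdX+Flush  M[L1]=16
step 15: P0: load  L1  ⟶  SS  (L1)  txn=BusRd+Flush  M[L1]=65
step 16: P1: store L1 := 25  ⟶  IM  (L1)  txn=BusUpgr  M[L1]=65
step 17: P1: load  L1  ⟶  IM  (L1)  txn=∅  M[L1]=65
step 18: P1: load  L1  ⟶  IM  (L1)  txn=∅  M[L1]=65
step 19: P1: load  L1  ⟶  IM  (L1)  txn=∅  M[L1]=65
step 20: P1: store L1 := 5  ⟶  IM  (L1)  txn=∅  M[L1]=65
step 21: P0: load  L1  ⟶  SS  (L1)  txn=BusRd+Flush  M[L1]=5
step 22: P1: store L0 := 44  ⟶  IM  (L0)  txn=BusRdX  M[L0]=20
step 23: P0: load  L1  ⟶  SS  (L1)  txn=∅  M[L1]=5

memory[L0] = 20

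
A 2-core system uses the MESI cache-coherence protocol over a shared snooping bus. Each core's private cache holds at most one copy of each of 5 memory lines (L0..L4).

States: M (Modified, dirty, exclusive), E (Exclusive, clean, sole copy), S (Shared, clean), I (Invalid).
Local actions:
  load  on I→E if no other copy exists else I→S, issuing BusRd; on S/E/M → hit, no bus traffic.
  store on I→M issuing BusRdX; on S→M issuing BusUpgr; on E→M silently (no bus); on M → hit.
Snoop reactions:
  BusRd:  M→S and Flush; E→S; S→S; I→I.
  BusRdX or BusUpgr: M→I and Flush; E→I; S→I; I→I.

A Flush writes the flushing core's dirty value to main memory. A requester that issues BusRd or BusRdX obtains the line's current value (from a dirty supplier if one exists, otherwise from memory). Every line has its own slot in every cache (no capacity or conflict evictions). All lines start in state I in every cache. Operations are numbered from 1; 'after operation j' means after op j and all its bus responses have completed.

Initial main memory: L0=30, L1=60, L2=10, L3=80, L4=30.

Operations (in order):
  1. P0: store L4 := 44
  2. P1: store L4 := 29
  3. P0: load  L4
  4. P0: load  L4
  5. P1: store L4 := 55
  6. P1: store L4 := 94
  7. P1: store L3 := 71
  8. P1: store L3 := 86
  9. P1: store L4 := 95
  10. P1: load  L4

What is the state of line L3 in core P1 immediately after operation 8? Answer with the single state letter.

  op1 P0: store L4 := 44 → M/I on L4; bus BusRdX; mem=30
  op2 P1: store L4 := 29 → I/M on L4; bus BusRdX Flush; mem=44
  op3 P0: load  L4 → S/S on L4; bus BusRd Flush; mem=29
  op4 P0: load  L4 → S/S on L4; bus (none); mem=29
  op5 P1: store L4 := 55 → I/M on L4; bus BusUpgr; mem=29
  op6 P1: store L4 := 94 → I/M on L4; bus (none); mem=29
  op7 P1: store L3 := 71 → I/M on L3; bus BusRdX; mem=80
  op8 P1: store L3 := 86 → I/M on L3; bus (none); mem=80
  op9 P1: store L4 := 95 → I/M on L4; bus (none); mem=29
  op10 P1: load  L4 → I/M on L4; bus (none); mem=29

state = M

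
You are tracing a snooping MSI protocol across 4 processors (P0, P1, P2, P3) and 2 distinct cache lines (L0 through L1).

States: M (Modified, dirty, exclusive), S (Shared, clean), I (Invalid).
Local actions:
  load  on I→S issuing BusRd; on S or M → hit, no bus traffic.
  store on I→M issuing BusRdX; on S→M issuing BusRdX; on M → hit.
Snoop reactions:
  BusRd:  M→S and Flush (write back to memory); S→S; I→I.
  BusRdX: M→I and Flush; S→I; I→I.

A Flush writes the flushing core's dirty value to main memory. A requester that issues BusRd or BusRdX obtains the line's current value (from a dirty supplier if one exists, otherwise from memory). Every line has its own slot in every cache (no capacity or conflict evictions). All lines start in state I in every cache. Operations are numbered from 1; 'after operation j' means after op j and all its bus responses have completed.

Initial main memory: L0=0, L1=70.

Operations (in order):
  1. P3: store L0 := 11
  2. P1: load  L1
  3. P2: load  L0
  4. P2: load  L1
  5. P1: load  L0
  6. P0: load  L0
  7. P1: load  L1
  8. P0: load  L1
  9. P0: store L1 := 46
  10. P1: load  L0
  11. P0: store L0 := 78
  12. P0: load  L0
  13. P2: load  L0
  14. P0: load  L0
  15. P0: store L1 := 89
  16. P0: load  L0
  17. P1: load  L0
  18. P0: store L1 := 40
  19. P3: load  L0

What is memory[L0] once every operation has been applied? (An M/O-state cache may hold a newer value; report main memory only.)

[1] P3: store L0 := 11 | P0:I, P1:I, P2:I, P3:M(11) | bus: BusRdX
[2] P1: load  L1 | P0:I, P1:S(70), P2:I, P3:I | bus: BusRd
[3] P2: load  L0 | P0:I, P1:I, P2:S(11), P3:S(11) | bus: BusRd,Flush
[4] P2: load  L1 | P0:I, P1:S(70), P2:S(70), P3:I | bus: BusRd
[5] P1: load  L0 | P0:I, P1:S(11), P2:S(11), P3:S(11) | bus: BusRd
[6] P0: load  L0 | P0:S(11), P1:S(11), P2:S(11), P3:S(11) | bus: BusRd
[7] P1: load  L1 | P0:I, P1:S(70), P2:S(70), P3:I | bus: none
[8] P0: load  L1 | P0:S(70), P1:S(70), P2:S(70), P3:I | bus: BusRd
[9] P0: store L1 := 46 | P0:M(46), P1:I, P2:I, P3:I | bus: BusRdX
[10] P1: load  L0 | P0:S(11), P1:S(11), P2:S(11), P3:S(11) | bus: none
[11] P0: store L0 := 78 | P0:M(78), P1:I, P2:I, P3:I | bus: BusRdX
[12] P0: load  L0 | P0:M(78), P1:I, P2:I, P3:I | bus: none
[13] P2: load  L0 | P0:S(78), P1:I, P2:S(78), P3:I | bus: BusRd,Flush
[14] P0: load  L0 | P0:S(78), P1:I, P2:S(78), P3:I | bus: none
[15] P0: store L1 := 89 | P0:M(89), P1:I, P2:I, P3:I | bus: none
[16] P0: load  L0 | P0:S(78), P1:I, P2:S(78), P3:I | bus: none
[17] P1: load  L0 | P0:S(78), P1:S(78), P2:S(78), P3:I | bus: BusRd
[18] P0: store L1 := 40 | P0:M(40), P1:I, P2:I, P3:I | bus: none
[19] P3: load  L0 | P0:S(78), P1:S(78), P2:S(78), P3:S(78) | bus: BusRd

memory[L0] = 78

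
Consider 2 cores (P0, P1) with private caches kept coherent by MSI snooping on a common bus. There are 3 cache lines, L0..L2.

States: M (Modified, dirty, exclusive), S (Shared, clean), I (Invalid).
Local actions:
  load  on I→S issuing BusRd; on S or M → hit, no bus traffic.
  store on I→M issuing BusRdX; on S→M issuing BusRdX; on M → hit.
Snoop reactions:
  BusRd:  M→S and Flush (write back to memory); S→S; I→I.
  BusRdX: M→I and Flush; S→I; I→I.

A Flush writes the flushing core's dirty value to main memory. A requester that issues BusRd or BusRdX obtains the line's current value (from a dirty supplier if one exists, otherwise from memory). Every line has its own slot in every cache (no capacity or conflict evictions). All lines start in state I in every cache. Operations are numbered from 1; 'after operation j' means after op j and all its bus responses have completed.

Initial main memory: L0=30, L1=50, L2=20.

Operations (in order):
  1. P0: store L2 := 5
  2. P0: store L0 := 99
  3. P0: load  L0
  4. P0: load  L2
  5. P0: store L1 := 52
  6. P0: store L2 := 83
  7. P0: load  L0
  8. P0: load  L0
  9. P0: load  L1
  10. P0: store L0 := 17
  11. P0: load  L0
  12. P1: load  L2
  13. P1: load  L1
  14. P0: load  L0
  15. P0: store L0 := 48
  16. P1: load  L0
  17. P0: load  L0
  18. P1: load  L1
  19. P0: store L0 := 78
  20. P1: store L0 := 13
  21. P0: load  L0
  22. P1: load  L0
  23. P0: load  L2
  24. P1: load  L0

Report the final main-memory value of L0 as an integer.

memory[L0] = 13

[1] P0: store L2 := 5 | P0:M(5), P1:I | bus: BusRdX
[2] P0: store L0 := 99 | P0:M(99), P1:I | bus: BusRdX
[3] P0: load  L0 | P0:M(99), P1:I | bus: none
[4] P0: load  L2 | P0:M(5), P1:I | bus: none
[5] P0: store L1 := 52 | P0:M(52), P1:I | bus: BusRdX
[6] P0: store L2 := 83 | P0:M(83), P1:I | bus: none
[7] P0: load  L0 | P0:M(99), P1:I | bus: none
[8] P0: load  L0 | P0:M(99), P1:I | bus: none
[9] P0: load  L1 | P0:M(52), P1:I | bus: none
[10] P0: store L0 := 17 | P0:M(17), P1:I | bus: none
[11] P0: load  L0 | P0:M(17), P1:I | bus: none
[12] P1: load  L2 | P0:S(83), P1:S(83) | bus: BusRd,Flush
[13] P1: load  L1 | P0:S(52), P1:S(52) | bus: BusRd,Flush
[14] P0: load  L0 | P0:M(17), P1:I | bus: none
[15] P0: store L0 := 48 | P0:M(48), P1:I | bus: none
[16] P1: load  L0 | P0:S(48), P1:S(48) | bus: BusRd,Flush
[17] P0: load  L0 | P0:S(48), P1:S(48) | bus: none
[18] P1: load  L1 | P0:S(52), P1:S(52) | bus: none
[19] P0: store L0 := 78 | P0:M(78), P1:I | bus: BusRdX
[20] P1: store L0 := 13 | P0:I, P1:M(13) | bus: BusRdX,Flush
[21] P0: load  L0 | P0:S(13), P1:S(13) | bus: BusRd,Flush
[22] P1: load  L0 | P0:S(13), P1:S(13) | bus: none
[23] P0: load  L2 | P0:S(83), P1:S(83) | bus: none
[24] P1: load  L0 | P0:S(13), P1:S(13) | bus: none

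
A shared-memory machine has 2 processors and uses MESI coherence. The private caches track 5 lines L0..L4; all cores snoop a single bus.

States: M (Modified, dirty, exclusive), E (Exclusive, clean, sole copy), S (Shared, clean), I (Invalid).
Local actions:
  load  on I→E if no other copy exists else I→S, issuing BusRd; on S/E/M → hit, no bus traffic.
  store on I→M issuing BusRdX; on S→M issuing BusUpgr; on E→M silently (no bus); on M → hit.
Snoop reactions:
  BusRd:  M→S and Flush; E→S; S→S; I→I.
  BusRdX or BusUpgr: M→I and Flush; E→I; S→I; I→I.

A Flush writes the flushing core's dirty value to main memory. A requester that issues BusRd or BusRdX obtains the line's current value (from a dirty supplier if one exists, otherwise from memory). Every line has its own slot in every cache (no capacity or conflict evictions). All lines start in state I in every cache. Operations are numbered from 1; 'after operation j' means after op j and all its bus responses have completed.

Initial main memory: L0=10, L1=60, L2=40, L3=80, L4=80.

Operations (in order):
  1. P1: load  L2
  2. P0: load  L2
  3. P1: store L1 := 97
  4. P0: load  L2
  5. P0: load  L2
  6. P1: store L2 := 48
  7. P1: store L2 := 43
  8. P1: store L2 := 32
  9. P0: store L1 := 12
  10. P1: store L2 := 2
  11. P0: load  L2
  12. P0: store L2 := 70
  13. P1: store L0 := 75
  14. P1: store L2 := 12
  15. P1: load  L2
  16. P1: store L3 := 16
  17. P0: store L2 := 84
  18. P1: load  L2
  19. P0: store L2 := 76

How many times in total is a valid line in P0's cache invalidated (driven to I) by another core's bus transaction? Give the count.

  op1 P1: load  L2 → I/E on L2; bus BusRd; mem=40
  op2 P0: load  L2 → S/S on L2; bus BusRd; mem=40
  op3 P1: store L1 := 97 → I/M on L1; bus BusRdX; mem=60
  op4 P0: load  L2 → S/S on L2; bus (none); mem=40
  op5 P0: load  L2 → S/S on L2; bus (none); mem=40
  op6 P1: store L2 := 48 → I/M on L2; bus BusUpgr; mem=40
  op7 P1: store L2 := 43 → I/M on L2; bus (none); mem=40
  op8 P1: store L2 := 32 → I/M on L2; bus (none); mem=40
  op9 P0: store L1 := 12 → M/I on L1; bus BusRdX Flush; mem=97
  op10 P1: store L2 := 2 → I/M on L2; bus (none); mem=40
  op11 P0: load  L2 → S/S on L2; bus BusRd Flush; mem=2
  op12 P0: store L2 := 70 → M/I on L2; bus BusUpgr; mem=2
  op13 P1: store L0 := 75 → I/M on L0; bus BusRdX; mem=10
  op14 P1: store L2 := 12 → I/M on L2; bus BusRdX Flush; mem=70
  op15 P1: load  L2 → I/M on L2; bus (none); mem=70
  op16 P1: store L3 := 16 → I/M on L3; bus BusRdX; mem=80
  op17 P0: store L2 := 84 → M/I on L2; bus BusRdX Flush; mem=12
  op18 P1: load  L2 → S/S on L2; bus BusRd Flush; mem=84
  op19 P0: store L2 := 76 → M/I on L2; bus BusUpgr; mem=84

invalidations = 2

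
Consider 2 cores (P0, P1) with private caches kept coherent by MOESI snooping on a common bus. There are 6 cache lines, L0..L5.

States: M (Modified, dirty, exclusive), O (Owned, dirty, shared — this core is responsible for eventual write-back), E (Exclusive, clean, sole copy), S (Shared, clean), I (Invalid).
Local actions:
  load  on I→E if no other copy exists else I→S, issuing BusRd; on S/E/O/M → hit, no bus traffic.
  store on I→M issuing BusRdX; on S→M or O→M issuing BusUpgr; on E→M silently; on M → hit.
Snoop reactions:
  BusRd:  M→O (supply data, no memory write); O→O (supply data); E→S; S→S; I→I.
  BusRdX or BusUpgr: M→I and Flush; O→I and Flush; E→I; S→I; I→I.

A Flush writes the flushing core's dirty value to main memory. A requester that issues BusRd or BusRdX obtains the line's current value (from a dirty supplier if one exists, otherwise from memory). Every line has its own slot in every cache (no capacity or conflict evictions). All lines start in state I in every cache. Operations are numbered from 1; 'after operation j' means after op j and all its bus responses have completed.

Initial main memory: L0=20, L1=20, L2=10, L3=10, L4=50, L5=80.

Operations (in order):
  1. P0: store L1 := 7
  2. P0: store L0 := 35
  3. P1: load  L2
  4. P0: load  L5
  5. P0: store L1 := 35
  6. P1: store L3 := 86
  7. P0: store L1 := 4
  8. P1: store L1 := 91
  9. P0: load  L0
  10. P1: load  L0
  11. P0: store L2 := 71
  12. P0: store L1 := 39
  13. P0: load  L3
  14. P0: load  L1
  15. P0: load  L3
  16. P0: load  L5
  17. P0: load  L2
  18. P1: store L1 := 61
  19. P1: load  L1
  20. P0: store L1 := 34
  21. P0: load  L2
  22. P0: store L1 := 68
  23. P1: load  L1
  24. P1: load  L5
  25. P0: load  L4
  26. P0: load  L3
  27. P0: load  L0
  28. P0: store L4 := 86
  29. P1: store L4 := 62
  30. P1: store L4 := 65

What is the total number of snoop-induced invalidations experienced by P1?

invalidations = 3

step 1: P0: store L1 := 7  ⟶  MI  (L1)  txn=BusRdX  M[L1]=20
step 2: P0: store L0 := 35  ⟶  MI  (L0)  txn=BusRdX  M[L0]=20
step 3: P1: load  L2  ⟶  IE  (L2)  txn=BusRd  M[L2]=10
step 4: P0: load  L5  ⟶  EI  (L5)  txn=BusRd  M[L5]=80
step 5: P0: store L1 := 35  ⟶  MI  (L1)  txn=∅  M[L1]=20
step 6: P1: store L3 := 86  ⟶  IM  (L3)  txn=BusRdX  M[L3]=10
step 7: P0: store L1 := 4  ⟶  MI  (L1)  txn=∅  M[L1]=20
step 8: P1: store L1 := 91  ⟶  IM  (L1)  txn=BusRdX+Flush  M[L1]=4
step 9: P0: load  L0  ⟶  MI  (L0)  txn=∅  M[L0]=20
step 10: P1: load  L0  ⟶  OS  (L0)  txn=BusRd  M[L0]=20
step 11: P0: store L2 := 71  ⟶  MI  (L2)  txn=BusRdX  M[L2]=10
step 12: P0: store L1 := 39  ⟶  MI  (L1)  txn=BusRdX+Flush  M[L1]=91
step 13: P0: load  L3  ⟶  SO  (L3)  txn=BusRd  M[L3]=10
step 14: P0: load  L1  ⟶  MI  (L1)  txn=∅  M[L1]=91
step 15: P0: load  L3  ⟶  SO  (L3)  txn=∅  M[L3]=10
step 16: P0: load  L5  ⟶  EI  (L5)  txn=∅  M[L5]=80
step 17: P0: load  L2  ⟶  MI  (L2)  txn=∅  M[L2]=10
step 18: P1: store L1 := 61  ⟶  IM  (L1)  txn=BusRdX+Flush  M[L1]=39
step 19: P1: load  L1  ⟶  IM  (L1)  txn=∅  M[L1]=39
step 20: P0: store L1 := 34  ⟶  MI  (L1)  txn=BusRdX+Flush  M[L1]=61
step 21: P0: load  L2  ⟶  MI  (L2)  txn=∅  M[L2]=10
step 22: P0: store L1 := 68  ⟶  MI  (L1)  txn=∅  M[L1]=61
step 23: P1: load  L1  ⟶  OS  (L1)  txn=BusRd  M[L1]=61
step 24: P1: load  L5  ⟶  SS  (L5)  txn=BusRd  M[L5]=80
step 25: P0: load  L4  ⟶  EI  (L4)  txn=BusRd  M[L4]=50
step 26: P0: load  L3  ⟶  SO  (L3)  txn=∅  M[L3]=10
step 27: P0: load  L0  ⟶  OS  (L0)  txn=∅  M[L0]=20
step 28: P0: store L4 := 86  ⟶  MI  (L4)  txn=∅  M[L4]=50
step 29: P1: store L4 := 62  ⟶  IM  (L4)  txn=BusRdX+Flush  M[L4]=86
step 30: P1: store L4 := 65  ⟶  IM  (L4)  txn=∅  M[L4]=86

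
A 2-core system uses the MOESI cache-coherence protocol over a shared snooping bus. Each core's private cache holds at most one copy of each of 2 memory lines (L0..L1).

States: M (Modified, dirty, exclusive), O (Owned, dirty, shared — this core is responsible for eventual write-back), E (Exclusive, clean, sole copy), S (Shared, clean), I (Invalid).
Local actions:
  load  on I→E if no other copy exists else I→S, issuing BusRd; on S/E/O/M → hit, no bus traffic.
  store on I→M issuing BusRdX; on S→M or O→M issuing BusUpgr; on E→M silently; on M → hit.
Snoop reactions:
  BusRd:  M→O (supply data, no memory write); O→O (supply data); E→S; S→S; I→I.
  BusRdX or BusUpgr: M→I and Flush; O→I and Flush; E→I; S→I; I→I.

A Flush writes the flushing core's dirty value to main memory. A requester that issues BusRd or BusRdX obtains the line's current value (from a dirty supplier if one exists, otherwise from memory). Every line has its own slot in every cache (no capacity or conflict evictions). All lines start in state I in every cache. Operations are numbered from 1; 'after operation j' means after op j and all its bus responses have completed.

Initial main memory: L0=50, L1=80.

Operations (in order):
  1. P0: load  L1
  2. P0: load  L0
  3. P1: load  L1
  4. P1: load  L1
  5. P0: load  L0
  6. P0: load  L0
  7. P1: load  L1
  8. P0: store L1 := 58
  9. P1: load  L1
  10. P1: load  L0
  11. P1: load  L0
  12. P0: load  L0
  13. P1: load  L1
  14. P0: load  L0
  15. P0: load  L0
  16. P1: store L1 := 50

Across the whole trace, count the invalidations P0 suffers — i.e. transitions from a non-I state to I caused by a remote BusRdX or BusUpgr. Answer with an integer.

1. P0: load  L1  bus=[BusRd]  L1: P0=E P1=I  mem[L1]=80
2. P0: load  L0  bus=[BusRd]  L0: P0=E P1=I  mem[L0]=50
3. P1: load  L1  bus=[BusRd]  L1: P0=S P1=S  mem[L1]=80
4. P1: load  L1  bus=[-]  L1: P0=S P1=S  mem[L1]=80
5. P0: load  L0  bus=[-]  L0: P0=E P1=I  mem[L0]=50
6. P0: load  L0  bus=[-]  L0: P0=E P1=I  mem[L0]=50
7. P1: load  L1  bus=[-]  L1: P0=S P1=S  mem[L1]=80
8. P0: store L1 := 58  bus=[BusUpgr]  L1: P0=M P1=I  mem[L1]=80
9. P1: load  L1  bus=[BusRd]  L1: P0=O P1=S  mem[L1]=80
10. P1: load  L0  bus=[BusRd]  L0: P0=S P1=S  mem[L0]=50
11. P1: load  L0  bus=[-]  L0: P0=S P1=S  mem[L0]=50
12. P0: load  L0  bus=[-]  L0: P0=S P1=S  mem[L0]=50
13. P1: load  L1  bus=[-]  L1: P0=O P1=S  mem[L1]=80
14. P0: load  L0  bus=[-]  L0: P0=S P1=S  mem[L0]=50
15. P0: load  L0  bus=[-]  L0: P0=S P1=S  mem[L0]=50
16. P1: store L1 := 50  bus=[BusUpgr,Flush]  L1: P0=I P1=M  mem[L1]=58

invalidations = 1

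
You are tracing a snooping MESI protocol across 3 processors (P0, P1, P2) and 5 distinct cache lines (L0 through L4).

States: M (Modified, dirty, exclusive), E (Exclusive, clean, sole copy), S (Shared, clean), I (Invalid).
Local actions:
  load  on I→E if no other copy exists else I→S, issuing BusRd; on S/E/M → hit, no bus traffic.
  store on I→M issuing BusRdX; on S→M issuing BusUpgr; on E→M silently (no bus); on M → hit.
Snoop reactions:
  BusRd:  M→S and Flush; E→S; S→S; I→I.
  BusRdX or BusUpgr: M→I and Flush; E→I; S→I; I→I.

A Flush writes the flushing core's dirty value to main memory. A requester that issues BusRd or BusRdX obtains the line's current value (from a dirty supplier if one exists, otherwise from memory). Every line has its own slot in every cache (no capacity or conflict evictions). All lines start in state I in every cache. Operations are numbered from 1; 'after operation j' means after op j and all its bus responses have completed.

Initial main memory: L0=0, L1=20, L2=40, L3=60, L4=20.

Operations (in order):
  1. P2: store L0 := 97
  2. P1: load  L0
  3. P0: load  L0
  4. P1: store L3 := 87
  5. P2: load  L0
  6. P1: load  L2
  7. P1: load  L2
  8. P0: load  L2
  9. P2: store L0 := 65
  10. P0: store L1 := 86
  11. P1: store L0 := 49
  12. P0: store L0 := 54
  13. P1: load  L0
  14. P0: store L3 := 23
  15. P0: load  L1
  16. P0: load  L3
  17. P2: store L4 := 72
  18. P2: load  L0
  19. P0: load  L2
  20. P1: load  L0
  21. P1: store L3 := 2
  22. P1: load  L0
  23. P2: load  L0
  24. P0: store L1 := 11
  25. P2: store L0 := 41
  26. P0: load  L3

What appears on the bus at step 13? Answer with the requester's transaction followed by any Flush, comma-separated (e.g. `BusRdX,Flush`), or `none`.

[1] P2: store L0 := 97 | P0:I, P1:I, P2:M(97) | bus: BusRdX
[2] P1: load  L0 | P0:I, P1:S(97), P2:S(97) | bus: BusRd,Flush
[3] P0: load  L0 | P0:S(97), P1:S(97), P2:S(97) | bus: BusRd
[4] P1: store L3 := 87 | P0:I, P1:M(87), P2:I | bus: BusRdX
[5] P2: load  L0 | P0:S(97), P1:S(97), P2:S(97) | bus: none
[6] P1: load  L2 | P0:I, P1:E(40), P2:I | bus: BusRd
[7] P1: load  L2 | P0:I, P1:E(40), P2:I | bus: none
[8] P0: load  L2 | P0:S(40), P1:S(40), P2:I | bus: BusRd
[9] P2: store L0 := 65 | P0:I, P1:I, P2:M(65) | bus: BusUpgr
[10] P0: store L1 := 86 | P0:M(86), P1:I, P2:I | bus: BusRdX
[11] P1: store L0 := 49 | P0:I, P1:M(49), P2:I | bus: BusRdX,Flush
[12] P0: store L0 := 54 | P0:M(54), P1:I, P2:I | bus: BusRdX,Flush
[13] P1: load  L0 | P0:S(54), P1:S(54), P2:I | bus: BusRd,Flush
[14] P0: store L3 := 23 | P0:M(23), P1:I, P2:I | bus: BusRdX,Flush
[15] P0: load  L1 | P0:M(86), P1:I, P2:I | bus: none
[16] P0: load  L3 | P0:M(23), P1:I, P2:I | bus: none
[17] P2: store L4 := 72 | P0:I, P1:I, P2:M(72) | bus: BusRdX
[18] P2: load  L0 | P0:S(54), P1:S(54), P2:S(54) | bus: BusRd
[19] P0: load  L2 | P0:S(40), P1:S(40), P2:I | bus: none
[20] P1: load  L0 | P0:S(54), P1:S(54), P2:S(54) | bus: none
[21] P1: store L3 := 2 | P0:I, P1:M(2), P2:I | bus: BusRdX,Flush
[22] P1: load  L0 | P0:S(54), P1:S(54), P2:S(54) | bus: none
[23] P2: load  L0 | P0:S(54), P1:S(54), P2:S(54) | bus: none
[24] P0: store L1 := 11 | P0:M(11), P1:I, P2:I | bus: none
[25] P2: store L0 := 41 | P0:I, P1:I, P2:M(41) | bus: BusUpgr
[26] P0: load  L3 | P0:S(2), P1:S(2), P2:I | bus: BusRd,Flush

bus = BusRd,Flush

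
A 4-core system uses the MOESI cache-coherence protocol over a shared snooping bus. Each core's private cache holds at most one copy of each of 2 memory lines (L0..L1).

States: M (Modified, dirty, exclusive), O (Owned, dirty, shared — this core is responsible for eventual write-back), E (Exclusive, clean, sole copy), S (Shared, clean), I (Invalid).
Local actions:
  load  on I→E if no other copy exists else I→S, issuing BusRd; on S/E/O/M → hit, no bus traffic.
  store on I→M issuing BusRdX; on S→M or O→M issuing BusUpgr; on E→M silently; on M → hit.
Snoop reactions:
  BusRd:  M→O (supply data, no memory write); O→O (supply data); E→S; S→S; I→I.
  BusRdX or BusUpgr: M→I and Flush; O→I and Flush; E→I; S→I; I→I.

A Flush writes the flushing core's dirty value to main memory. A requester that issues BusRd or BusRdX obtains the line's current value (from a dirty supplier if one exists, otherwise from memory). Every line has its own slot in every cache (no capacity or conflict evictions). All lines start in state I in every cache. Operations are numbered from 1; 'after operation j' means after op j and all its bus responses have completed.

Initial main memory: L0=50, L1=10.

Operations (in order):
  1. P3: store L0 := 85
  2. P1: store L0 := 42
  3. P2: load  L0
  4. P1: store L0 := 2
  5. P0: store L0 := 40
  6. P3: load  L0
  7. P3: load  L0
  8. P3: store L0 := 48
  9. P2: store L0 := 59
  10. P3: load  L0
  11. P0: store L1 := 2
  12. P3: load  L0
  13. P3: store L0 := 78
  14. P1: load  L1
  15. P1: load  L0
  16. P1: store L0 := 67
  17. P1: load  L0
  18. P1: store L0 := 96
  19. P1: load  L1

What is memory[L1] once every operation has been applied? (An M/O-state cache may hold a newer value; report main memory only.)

memory[L1] = 10

  op1 P3: store L0 := 85 → I/I/I/M on L0; bus BusRdX; mem=50
  op2 P1: store L0 := 42 → I/M/I/I on L0; bus BusRdX Flush; mem=85
  op3 P2: load  L0 → I/O/S/I on L0; bus BusRd; mem=85
  op4 P1: store L0 := 2 → I/M/I/I on L0; bus BusUpgr; mem=85
  op5 P0: store L0 := 40 → M/I/I/I on L0; bus BusRdX Flush; mem=2
  op6 P3: load  L0 → O/I/I/S on L0; bus BusRd; mem=2
  op7 P3: load  L0 → O/I/I/S on L0; bus (none); mem=2
  op8 P3: store L0 := 48 → I/I/I/M on L0; bus BusUpgr Flush; mem=40
  op9 P2: store L0 := 59 → I/I/M/I on L0; bus BusRdX Flush; mem=48
  op10 P3: load  L0 → I/I/O/S on L0; bus BusRd; mem=48
  op11 P0: store L1 := 2 → M/I/I/I on L1; bus BusRdX; mem=10
  op12 P3: load  L0 → I/I/O/S on L0; bus (none); mem=48
  op13 P3: store L0 := 78 → I/I/I/M on L0; bus BusUpgr Flush; mem=59
  op14 P1: load  L1 → O/S/I/I on L1; bus BusRd; mem=10
  op15 P1: load  L0 → I/S/I/O on L0; bus BusRd; mem=59
  op16 P1: store L0 := 67 → I/M/I/I on L0; bus BusUpgr Flush; mem=78
  op17 P1: load  L0 → I/M/I/I on L0; bus (none); mem=78
  op18 P1: store L0 := 96 → I/M/I/I on L0; bus (none); mem=78
  op19 P1: load  L1 → O/S/I/I on L1; bus (none); mem=10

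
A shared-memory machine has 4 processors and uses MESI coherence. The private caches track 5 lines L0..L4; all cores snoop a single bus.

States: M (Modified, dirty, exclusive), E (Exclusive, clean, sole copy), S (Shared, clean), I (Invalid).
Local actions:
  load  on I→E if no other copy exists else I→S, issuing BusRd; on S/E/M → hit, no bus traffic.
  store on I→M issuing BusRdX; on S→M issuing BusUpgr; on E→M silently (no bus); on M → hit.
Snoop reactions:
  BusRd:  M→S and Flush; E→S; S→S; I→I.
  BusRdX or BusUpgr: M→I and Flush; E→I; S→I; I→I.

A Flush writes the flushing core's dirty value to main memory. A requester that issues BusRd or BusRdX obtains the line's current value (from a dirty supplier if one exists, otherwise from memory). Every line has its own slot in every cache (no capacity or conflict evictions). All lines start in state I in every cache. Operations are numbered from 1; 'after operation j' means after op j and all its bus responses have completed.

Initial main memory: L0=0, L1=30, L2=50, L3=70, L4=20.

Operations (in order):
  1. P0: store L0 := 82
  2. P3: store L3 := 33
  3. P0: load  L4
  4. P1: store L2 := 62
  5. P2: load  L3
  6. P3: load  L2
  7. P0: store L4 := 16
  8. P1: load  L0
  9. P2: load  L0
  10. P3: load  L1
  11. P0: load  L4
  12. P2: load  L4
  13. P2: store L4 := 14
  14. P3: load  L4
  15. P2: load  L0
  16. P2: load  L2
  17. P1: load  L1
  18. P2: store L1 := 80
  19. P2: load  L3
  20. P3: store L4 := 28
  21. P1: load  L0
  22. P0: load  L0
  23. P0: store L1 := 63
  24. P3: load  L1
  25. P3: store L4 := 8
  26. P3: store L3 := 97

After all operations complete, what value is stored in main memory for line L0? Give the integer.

memory[L0] = 82

1. P0: store L0 := 82  bus=[BusRdX]  L0: P0=M P1=I P2=I P3=I  mem[L0]=0
2. P3: store L3 := 33  bus=[BusRdX]  L3: P0=I P1=I P2=I P3=M  mem[L3]=70
3. P0: load  L4  bus=[BusRd]  L4: P0=E P1=I P2=I P3=I  mem[L4]=20
4. P1: store L2 := 62  bus=[BusRdX]  L2: P0=I P1=M P2=I P3=I  mem[L2]=50
5. P2: load  L3  bus=[BusRd,Flush]  L3: P0=I P1=I P2=S P3=S  mem[L3]=33
6. P3: load  L2  bus=[BusRd,Flush]  L2: P0=I P1=S P2=I P3=S  mem[L2]=62
7. P0: store L4 := 16  bus=[-]  L4: P0=M P1=I P2=I P3=I  mem[L4]=20
8. P1: load  L0  bus=[BusRd,Flush]  L0: P0=S P1=S P2=I P3=I  mem[L0]=82
9. P2: load  L0  bus=[BusRd]  L0: P0=S P1=S P2=S P3=I  mem[L0]=82
10. P3: load  L1  bus=[BusRd]  L1: P0=I P1=I P2=I P3=E  mem[L1]=30
11. P0: load  L4  bus=[-]  L4: P0=M P1=I P2=I P3=I  mem[L4]=20
12. P2: load  L4  bus=[BusRd,Flush]  L4: P0=S P1=I P2=S P3=I  mem[L4]=16
13. P2: store L4 := 14  bus=[BusUpgr]  L4: P0=I P1=I P2=M P3=I  mem[L4]=16
14. P3: load  L4  bus=[BusRd,Flush]  L4: P0=I P1=I P2=S P3=S  mem[L4]=14
15. P2: load  L0  bus=[-]  L0: P0=S P1=S P2=S P3=I  mem[L0]=82
16. P2: load  L2  bus=[BusRd]  L2: P0=I P1=S P2=S P3=S  mem[L2]=62
17. P1: load  L1  bus=[BusRd]  L1: P0=I P1=S P2=I P3=S  mem[L1]=30
18. P2: store L1 := 80  bus=[BusRdX]  L1: P0=I P1=I P2=M P3=I  mem[L1]=30
19. P2: load  L3  bus=[-]  L3: P0=I P1=I P2=S P3=S  mem[L3]=33
20. P3: store L4 := 28  bus=[BusUpgr]  L4: P0=I P1=I P2=I P3=M  mem[L4]=14
21. P1: load  L0  bus=[-]  L0: P0=S P1=S P2=S P3=I  mem[L0]=82
22. P0: load  L0  bus=[-]  L0: P0=S P1=S P2=S P3=I  mem[L0]=82
23. P0: store L1 := 63  bus=[BusRdX,Flush]  L1: P0=M P1=I P2=I P3=I  mem[L1]=80
24. P3: load  L1  bus=[BusRd,Flush]  L1: P0=S P1=I P2=I P3=S  mem[L1]=63
25. P3: store L4 := 8  bus=[-]  L4: P0=I P1=I P2=I P3=M  mem[L4]=14
26. P3: store L3 := 97  bus=[BusUpgr]  L3: P0=I P1=I P2=I P3=M  mem[L3]=33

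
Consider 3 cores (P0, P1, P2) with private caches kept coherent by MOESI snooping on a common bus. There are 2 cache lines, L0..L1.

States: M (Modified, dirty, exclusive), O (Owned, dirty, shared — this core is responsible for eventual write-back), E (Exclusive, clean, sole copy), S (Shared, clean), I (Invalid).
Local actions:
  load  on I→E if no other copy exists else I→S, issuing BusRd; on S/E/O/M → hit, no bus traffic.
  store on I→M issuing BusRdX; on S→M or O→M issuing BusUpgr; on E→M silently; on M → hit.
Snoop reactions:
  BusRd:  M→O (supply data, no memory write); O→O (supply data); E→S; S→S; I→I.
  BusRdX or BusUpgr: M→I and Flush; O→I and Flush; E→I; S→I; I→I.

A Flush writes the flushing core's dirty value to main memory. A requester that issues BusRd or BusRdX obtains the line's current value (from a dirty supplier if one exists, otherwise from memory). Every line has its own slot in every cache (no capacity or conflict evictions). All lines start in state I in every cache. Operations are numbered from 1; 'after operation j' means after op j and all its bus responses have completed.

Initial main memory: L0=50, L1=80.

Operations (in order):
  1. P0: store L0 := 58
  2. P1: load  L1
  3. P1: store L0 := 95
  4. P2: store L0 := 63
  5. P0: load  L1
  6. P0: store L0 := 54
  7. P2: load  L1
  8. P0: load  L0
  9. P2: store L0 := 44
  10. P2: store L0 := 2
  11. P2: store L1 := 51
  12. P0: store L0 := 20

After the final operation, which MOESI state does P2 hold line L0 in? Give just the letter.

1. P0: store L0 := 58  bus=[BusRdX]  L0: P0=M P1=I P2=I  mem[L0]=50
2. P1: load  L1  bus=[BusRd]  L1: P0=I P1=E P2=I  mem[L1]=80
3. P1: store L0 := 95  bus=[BusRdX,Flush]  L0: P0=I P1=M P2=I  mem[L0]=58
4. P2: store L0 := 63  bus=[BusRdX,Flush]  L0: P0=I P1=I P2=M  mem[L0]=95
5. P0: load  L1  bus=[BusRd]  L1: P0=S P1=S P2=I  mem[L1]=80
6. P0: store L0 := 54  bus=[BusRdX,Flush]  L0: P0=M P1=I P2=I  mem[L0]=63
7. P2: load  L1  bus=[BusRd]  L1: P0=S P1=S P2=S  mem[L1]=80
8. P0: load  L0  bus=[-]  L0: P0=M P1=I P2=I  mem[L0]=63
9. P2: store L0 := 44  bus=[BusRdX,Flush]  L0: P0=I P1=I P2=M  mem[L0]=54
10. P2: store L0 := 2  bus=[-]  L0: P0=I P1=I P2=M  mem[L0]=54
11. P2: store L1 := 51  bus=[BusUpgr]  L1: P0=I P1=I P2=M  mem[L1]=80
12. P0: store L0 := 20  bus=[BusRdX,Flush]  L0: P0=M P1=I P2=I  mem[L0]=2

state = I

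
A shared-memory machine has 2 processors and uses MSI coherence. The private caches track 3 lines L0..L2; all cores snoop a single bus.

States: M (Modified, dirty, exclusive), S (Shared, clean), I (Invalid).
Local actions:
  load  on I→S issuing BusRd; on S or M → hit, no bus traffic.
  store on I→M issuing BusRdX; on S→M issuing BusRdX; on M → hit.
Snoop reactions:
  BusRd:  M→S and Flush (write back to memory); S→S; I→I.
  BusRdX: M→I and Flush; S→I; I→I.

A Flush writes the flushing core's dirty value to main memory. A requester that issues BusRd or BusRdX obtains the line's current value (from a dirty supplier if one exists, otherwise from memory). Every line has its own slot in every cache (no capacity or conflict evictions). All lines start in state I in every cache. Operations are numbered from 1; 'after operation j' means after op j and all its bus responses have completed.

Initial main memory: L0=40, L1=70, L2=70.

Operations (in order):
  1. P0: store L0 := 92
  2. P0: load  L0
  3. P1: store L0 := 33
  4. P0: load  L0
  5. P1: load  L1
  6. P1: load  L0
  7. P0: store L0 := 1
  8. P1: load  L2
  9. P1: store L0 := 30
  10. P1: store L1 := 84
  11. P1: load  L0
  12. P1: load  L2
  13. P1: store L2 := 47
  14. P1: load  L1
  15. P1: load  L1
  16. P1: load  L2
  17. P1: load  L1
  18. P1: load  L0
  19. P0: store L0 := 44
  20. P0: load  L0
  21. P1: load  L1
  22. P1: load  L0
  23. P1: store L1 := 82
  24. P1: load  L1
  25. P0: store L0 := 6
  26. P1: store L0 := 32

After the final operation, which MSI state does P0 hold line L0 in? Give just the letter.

state = I

  op1 P0: store L0 := 92 → M/I on L0; bus BusRdX; mem=40
  op2 P0: load  L0 → M/I on L0; bus (none); mem=40
  op3 P1: store L0 := 33 → I/M on L0; bus BusRdX Flush; mem=92
  op4 P0: load  L0 → S/S on L0; bus BusRd Flush; mem=33
  op5 P1: load  L1 → I/S on L1; bus BusRd; mem=70
  op6 P1: load  L0 → S/S on L0; bus (none); mem=33
  op7 P0: store L0 := 1 → M/I on L0; bus BusRdX; mem=33
  op8 P1: load  L2 → I/S on L2; bus BusRd; mem=70
  op9 P1: store L0 := 30 → I/M on L0; bus BusRdX Flush; mem=1
  op10 P1: store L1 := 84 → I/M on L1; bus BusRdX; mem=70
  op11 P1: load  L0 → I/M on L0; bus (none); mem=1
  op12 P1: load  L2 → I/S on L2; bus (none); mem=70
  op13 P1: store L2 := 47 → I/M on L2; bus BusRdX; mem=70
  op14 P1: load  L1 → I/M on L1; bus (none); mem=70
  op15 P1: load  L1 → I/M on L1; bus (none); mem=70
  op16 P1: load  L2 → I/M on L2; bus (none); mem=70
  op17 P1: load  L1 → I/M on L1; bus (none); mem=70
  op18 P1: load  L0 → I/M on L0; bus (none); mem=1
  op19 P0: store L0 := 44 → M/I on L0; bus BusRdX Flush; mem=30
  op20 P0: load  L0 → M/I on L0; bus (none); mem=30
  op21 P1: load  L1 → I/M on L1; bus (none); mem=70
  op22 P1: load  L0 → S/S on L0; bus BusRd Flush; mem=44
  op23 P1: store L1 := 82 → I/M on L1; bus (none); mem=70
  op24 P1: load  L1 → I/M on L1; bus (none); mem=70
  op25 P0: store L0 := 6 → M/I on L0; bus BusRdX; mem=44
  op26 P1: store L0 := 32 → I/M on L0; bus BusRdX Flush; mem=6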